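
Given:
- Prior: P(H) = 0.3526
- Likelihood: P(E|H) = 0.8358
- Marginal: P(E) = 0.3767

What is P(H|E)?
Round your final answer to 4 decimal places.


Using Bayes' theorem:

P(H|E) = P(E|H) × P(H) / P(E)
       = 0.8358 × 0.3526 / 0.3767
       = 0.29470308 / 0.3767
       = 0.7823

The evidence strengthens our belief in H.
Prior: 0.3526 → Posterior: 0.7823


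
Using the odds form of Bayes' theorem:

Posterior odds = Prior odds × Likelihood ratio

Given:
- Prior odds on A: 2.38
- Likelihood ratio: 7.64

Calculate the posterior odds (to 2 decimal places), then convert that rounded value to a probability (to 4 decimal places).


Step 1: Calculate posterior odds
Posterior odds = Prior odds × LR
               = 2.38 × 7.64
               = 18.18

Step 2: Convert to probability
P(A|E) = Posterior odds / (1 + Posterior odds)
       = 18.18 / (1 + 18.18)
       = 18.18 / 19.18
       = 0.9479

The evidence increased P(A) from 0.7041 to 0.9479.


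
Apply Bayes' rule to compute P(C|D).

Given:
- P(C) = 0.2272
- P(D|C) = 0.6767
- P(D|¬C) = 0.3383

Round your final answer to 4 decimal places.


Bayes' theorem: P(C|D) = P(D|C) × P(C) / P(D)

Step 1: Calculate P(D) using law of total probability
P(D) = P(D|C)P(C) + P(D|¬C)P(¬C)
     = 0.6767 × 0.2272 + 0.3383 × 0.7728
     = 0.15374624 + 0.26143824
     = 0.41518448

Step 2: Apply Bayes' theorem
P(C|D) = P(D|C) × P(C) / P(D)
       = 0.15374624 / 0.41518448
       = 0.3703


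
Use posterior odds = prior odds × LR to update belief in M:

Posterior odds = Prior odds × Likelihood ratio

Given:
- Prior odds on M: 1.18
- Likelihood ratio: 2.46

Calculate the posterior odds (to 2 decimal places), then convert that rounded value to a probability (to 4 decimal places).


Step 1: Calculate posterior odds
Posterior odds = Prior odds × LR
               = 1.18 × 2.46
               = 2.90

Step 2: Convert to probability
P(M|E) = Posterior odds / (1 + Posterior odds)
       = 2.90 / (1 + 2.90)
       = 2.90 / 3.90
       = 0.7436

The evidence increased P(M) from 0.5413 to 0.7436.


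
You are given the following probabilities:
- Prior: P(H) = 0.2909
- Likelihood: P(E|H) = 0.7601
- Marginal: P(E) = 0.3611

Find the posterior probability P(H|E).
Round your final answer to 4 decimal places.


Using Bayes' theorem:

P(H|E) = P(E|H) × P(H) / P(E)
       = 0.7601 × 0.2909 / 0.3611
       = 0.22111309 / 0.3611
       = 0.6123

The evidence strengthens our belief in H.
Prior: 0.2909 → Posterior: 0.6123


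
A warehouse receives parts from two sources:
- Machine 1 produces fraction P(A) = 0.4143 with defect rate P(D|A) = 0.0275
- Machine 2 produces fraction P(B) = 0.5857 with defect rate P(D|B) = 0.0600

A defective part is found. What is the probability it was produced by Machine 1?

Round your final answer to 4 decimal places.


Let A = from Machine 1, D = defective

Given:
- P(A) = 0.4143, P(B) = 0.5857
- P(D|A) = 0.0275, P(D|B) = 0.0600

Step 1: Find P(D)
P(D) = P(D|A)P(A) + P(D|B)P(B)
     = 0.0275 × 0.4143 + 0.0600 × 0.5857
     = 0.01139325 + 0.03514200
     = 0.04653525

Step 2: Apply Bayes' theorem
P(A|D) = P(D|A)P(A) / P(D)
       = 0.01139325 / 0.04653525
       = 0.2448


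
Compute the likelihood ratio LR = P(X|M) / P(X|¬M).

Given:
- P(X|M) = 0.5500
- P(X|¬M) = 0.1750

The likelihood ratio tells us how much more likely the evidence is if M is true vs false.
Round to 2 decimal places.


Likelihood Ratio (LR) = P(X|M) / P(X|¬M)

LR = 0.5500 / 0.1750
   = 3.14

The evidence is 3.14 times more likely if M is true than if M is false.
Since LR > 1, the evidence supports M over ¬M.


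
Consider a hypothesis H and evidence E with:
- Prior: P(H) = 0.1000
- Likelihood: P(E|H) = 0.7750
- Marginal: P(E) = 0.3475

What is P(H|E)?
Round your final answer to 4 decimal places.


Using Bayes' theorem:

P(H|E) = P(E|H) × P(H) / P(E)
       = 0.7750 × 0.1000 / 0.3475
       = 0.07750000 / 0.3475
       = 0.2230

The evidence strengthens our belief in H.
Prior: 0.1000 → Posterior: 0.2230


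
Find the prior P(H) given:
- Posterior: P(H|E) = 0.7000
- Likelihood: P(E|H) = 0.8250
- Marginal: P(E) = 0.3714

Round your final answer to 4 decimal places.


From Bayes' theorem: P(H|E) = P(E|H) × P(H) / P(E)

Rearranging for P(H):
P(H) = P(H|E) × P(E) / P(E|H)
     = 0.7000 × 0.3714 / 0.8250
     = 0.25998000 / 0.8250
     = 0.3151


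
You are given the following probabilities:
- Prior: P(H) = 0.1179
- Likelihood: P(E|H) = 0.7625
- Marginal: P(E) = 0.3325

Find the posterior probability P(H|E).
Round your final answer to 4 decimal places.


Using Bayes' theorem:

P(H|E) = P(E|H) × P(H) / P(E)
       = 0.7625 × 0.1179 / 0.3325
       = 0.08989875 / 0.3325
       = 0.2704

The evidence strengthens our belief in H.
Prior: 0.1179 → Posterior: 0.2704


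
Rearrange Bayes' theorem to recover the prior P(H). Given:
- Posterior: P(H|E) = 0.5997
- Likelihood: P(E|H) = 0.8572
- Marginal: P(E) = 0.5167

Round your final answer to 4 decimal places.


From Bayes' theorem: P(H|E) = P(E|H) × P(H) / P(E)

Rearranging for P(H):
P(H) = P(H|E) × P(E) / P(E|H)
     = 0.5997 × 0.5167 / 0.8572
     = 0.30986499 / 0.8572
     = 0.3615


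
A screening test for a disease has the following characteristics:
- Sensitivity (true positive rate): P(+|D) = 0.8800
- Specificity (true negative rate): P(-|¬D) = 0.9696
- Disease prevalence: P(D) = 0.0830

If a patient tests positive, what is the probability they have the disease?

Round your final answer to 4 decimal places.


Let D = has disease, + = positive test

Given:
- P(D) = 0.0830 (prevalence)
- P(+|D) = 0.8800 (sensitivity)
- P(-|¬D) = 0.9696 (specificity)
- P(+|¬D) = 0.0304 (false positive rate = 1 - specificity)

Step 1: Find P(+)
P(+) = P(+|D)P(D) + P(+|¬D)P(¬D)
     = 0.8800 × 0.0830 + 0.0304 × 0.9170
     = 0.07304000 + 0.02787680
     = 0.10091680

Step 2: Apply Bayes' theorem for P(D|+)
P(D|+) = P(+|D)P(D) / P(+)
       = 0.07304000 / 0.10091680
       = 0.7238


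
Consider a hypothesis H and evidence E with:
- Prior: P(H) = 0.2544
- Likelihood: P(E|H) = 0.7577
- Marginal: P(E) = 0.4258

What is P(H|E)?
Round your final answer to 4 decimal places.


Using Bayes' theorem:

P(H|E) = P(E|H) × P(H) / P(E)
       = 0.7577 × 0.2544 / 0.4258
       = 0.19275888 / 0.4258
       = 0.4527

The evidence strengthens our belief in H.
Prior: 0.2544 → Posterior: 0.4527


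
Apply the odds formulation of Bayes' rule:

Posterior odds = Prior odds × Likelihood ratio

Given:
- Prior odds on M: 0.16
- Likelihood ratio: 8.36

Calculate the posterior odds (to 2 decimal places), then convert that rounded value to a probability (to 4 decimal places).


Step 1: Calculate posterior odds
Posterior odds = Prior odds × LR
               = 0.16 × 8.36
               = 1.34

Step 2: Convert to probability
P(M|E) = Posterior odds / (1 + Posterior odds)
       = 1.34 / (1 + 1.34)
       = 1.34 / 2.34
       = 0.5726

The evidence increased P(M) from 0.1379 to 0.5726.


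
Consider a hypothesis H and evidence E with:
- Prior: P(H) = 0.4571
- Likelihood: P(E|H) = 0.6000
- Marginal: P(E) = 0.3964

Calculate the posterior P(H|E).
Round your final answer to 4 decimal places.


Using Bayes' theorem:

P(H|E) = P(E|H) × P(H) / P(E)
       = 0.6000 × 0.4571 / 0.3964
       = 0.27426000 / 0.3964
       = 0.6919

The evidence strengthens our belief in H.
Prior: 0.4571 → Posterior: 0.6919


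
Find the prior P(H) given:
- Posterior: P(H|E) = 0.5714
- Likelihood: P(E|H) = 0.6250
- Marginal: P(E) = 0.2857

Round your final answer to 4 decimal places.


From Bayes' theorem: P(H|E) = P(E|H) × P(H) / P(E)

Rearranging for P(H):
P(H) = P(H|E) × P(E) / P(E|H)
     = 0.5714 × 0.2857 / 0.6250
     = 0.16324898 / 0.6250
     = 0.2612


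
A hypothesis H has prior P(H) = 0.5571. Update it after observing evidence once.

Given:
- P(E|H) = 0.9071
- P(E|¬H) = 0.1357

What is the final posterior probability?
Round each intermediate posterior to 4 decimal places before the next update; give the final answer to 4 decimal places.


Sequential Bayesian updating:

Initial prior: P(H) = 0.5571

Update 1:
  P(E) = 0.9071 × 0.5571 + 0.1357 × 0.4429 = 0.50534541 + 0.06010153 = 0.56544694
  P(H|E) = 0.50534541 / 0.56544694 = 0.8937

Final posterior: 0.8937


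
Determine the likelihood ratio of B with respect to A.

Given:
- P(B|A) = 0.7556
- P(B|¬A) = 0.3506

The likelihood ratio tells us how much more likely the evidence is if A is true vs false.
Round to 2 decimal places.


Likelihood Ratio (LR) = P(B|A) / P(B|¬A)

LR = 0.7556 / 0.3506
   = 2.16

The evidence is 2.16 times more likely if A is true than if A is false.
Because LR exceeds 1, B is evidence for A.


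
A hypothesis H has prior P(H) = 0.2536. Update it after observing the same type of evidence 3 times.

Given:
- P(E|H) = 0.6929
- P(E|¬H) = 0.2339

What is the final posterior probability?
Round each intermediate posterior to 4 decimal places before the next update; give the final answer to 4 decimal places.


Sequential Bayesian updating:

Initial prior: P(H) = 0.2536

Update 1:
  P(E) = 0.6929 × 0.2536 + 0.2339 × 0.7464 = 0.17571944 + 0.17458296 = 0.35030240
  P(H|E) = 0.17571944 / 0.35030240 = 0.5016

Update 2:
  P(E) = 0.6929 × 0.5016 + 0.2339 × 0.4984 = 0.34755864 + 0.11657576 = 0.46413440
  P(H|E) = 0.34755864 / 0.46413440 = 0.7488

Update 3:
  P(E) = 0.6929 × 0.7488 + 0.2339 × 0.2512 = 0.51884352 + 0.05875568 = 0.57759920
  P(H|E) = 0.51884352 / 0.57759920 = 0.8983

Final posterior: 0.8983


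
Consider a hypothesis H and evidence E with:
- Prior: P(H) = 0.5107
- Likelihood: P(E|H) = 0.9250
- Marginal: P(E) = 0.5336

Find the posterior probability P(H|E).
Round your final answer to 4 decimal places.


Using Bayes' theorem:

P(H|E) = P(E|H) × P(H) / P(E)
       = 0.9250 × 0.5107 / 0.5336
       = 0.47239750 / 0.5336
       = 0.8853

The evidence strengthens our belief in H.
Prior: 0.5107 → Posterior: 0.8853


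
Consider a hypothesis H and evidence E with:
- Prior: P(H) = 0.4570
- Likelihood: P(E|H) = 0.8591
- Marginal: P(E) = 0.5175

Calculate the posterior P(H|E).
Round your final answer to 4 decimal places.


Using Bayes' theorem:

P(H|E) = P(E|H) × P(H) / P(E)
       = 0.8591 × 0.4570 / 0.5175
       = 0.39260870 / 0.5175
       = 0.7587

The evidence strengthens our belief in H.
Prior: 0.4570 → Posterior: 0.7587


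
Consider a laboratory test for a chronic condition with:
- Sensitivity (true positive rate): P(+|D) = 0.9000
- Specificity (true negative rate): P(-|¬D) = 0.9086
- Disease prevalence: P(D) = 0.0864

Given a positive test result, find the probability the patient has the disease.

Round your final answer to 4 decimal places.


Let D = has disease, + = positive test

Given:
- P(D) = 0.0864 (prevalence)
- P(+|D) = 0.9000 (sensitivity)
- P(-|¬D) = 0.9086 (specificity)
- P(+|¬D) = 0.0914 (false positive rate = 1 - specificity)

Step 1: Find P(+)
P(+) = P(+|D)P(D) + P(+|¬D)P(¬D)
     = 0.9000 × 0.0864 + 0.0914 × 0.9136
     = 0.07776000 + 0.08350304
     = 0.16126304

Step 2: Apply Bayes' theorem for P(D|+)
P(D|+) = P(+|D)P(D) / P(+)
       = 0.07776000 / 0.16126304
       = 0.4822


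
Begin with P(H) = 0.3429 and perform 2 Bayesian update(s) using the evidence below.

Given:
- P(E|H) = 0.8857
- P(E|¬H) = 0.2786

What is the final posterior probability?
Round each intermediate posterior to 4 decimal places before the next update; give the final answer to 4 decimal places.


Sequential Bayesian updating:

Initial prior: P(H) = 0.3429

Update 1:
  P(E) = 0.8857 × 0.3429 + 0.2786 × 0.6571 = 0.30370653 + 0.18306806 = 0.48677459
  P(H|E) = 0.30370653 / 0.48677459 = 0.6239

Update 2:
  P(E) = 0.8857 × 0.6239 + 0.2786 × 0.3761 = 0.55258823 + 0.10478146 = 0.65736969
  P(H|E) = 0.55258823 / 0.65736969 = 0.8406

Final posterior: 0.8406


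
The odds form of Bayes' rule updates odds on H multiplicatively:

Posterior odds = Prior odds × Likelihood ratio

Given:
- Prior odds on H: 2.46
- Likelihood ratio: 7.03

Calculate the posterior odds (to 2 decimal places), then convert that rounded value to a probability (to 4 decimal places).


Step 1: Calculate posterior odds
Posterior odds = Prior odds × LR
               = 2.46 × 7.03
               = 17.29

Step 2: Convert to probability
P(H|E) = Posterior odds / (1 + Posterior odds)
       = 17.29 / (1 + 17.29)
       = 17.29 / 18.29
       = 0.9453

The evidence increased P(H) from 0.7110 to 0.9453.


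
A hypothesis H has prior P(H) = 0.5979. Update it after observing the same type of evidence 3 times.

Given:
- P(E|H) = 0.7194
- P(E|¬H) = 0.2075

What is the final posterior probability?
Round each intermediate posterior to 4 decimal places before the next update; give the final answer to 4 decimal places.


Sequential Bayesian updating:

Initial prior: P(H) = 0.5979

Update 1:
  P(E) = 0.7194 × 0.5979 + 0.2075 × 0.4021 = 0.43012926 + 0.08343575 = 0.51356501
  P(H|E) = 0.43012926 / 0.51356501 = 0.8375

Update 2:
  P(E) = 0.7194 × 0.8375 + 0.2075 × 0.1625 = 0.60249750 + 0.03371875 = 0.63621625
  P(H|E) = 0.60249750 / 0.63621625 = 0.9470

Update 3:
  P(E) = 0.7194 × 0.9470 + 0.2075 × 0.0530 = 0.68127180 + 0.01099750 = 0.69226930
  P(H|E) = 0.68127180 / 0.69226930 = 0.9841

Final posterior: 0.9841


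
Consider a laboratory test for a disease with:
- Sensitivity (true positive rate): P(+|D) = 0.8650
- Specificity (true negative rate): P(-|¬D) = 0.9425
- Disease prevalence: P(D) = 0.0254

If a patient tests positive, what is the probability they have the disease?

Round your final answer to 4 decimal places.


Let D = has disease, + = positive test

Given:
- P(D) = 0.0254 (prevalence)
- P(+|D) = 0.8650 (sensitivity)
- P(-|¬D) = 0.9425 (specificity)
- P(+|¬D) = 0.0575 (false positive rate = 1 - specificity)

Step 1: Find P(+)
P(+) = P(+|D)P(D) + P(+|¬D)P(¬D)
     = 0.8650 × 0.0254 + 0.0575 × 0.9746
     = 0.02197100 + 0.05603950
     = 0.07801050

Step 2: Apply Bayes' theorem for P(D|+)
P(D|+) = P(+|D)P(D) / P(+)
       = 0.02197100 / 0.07801050
       = 0.2816


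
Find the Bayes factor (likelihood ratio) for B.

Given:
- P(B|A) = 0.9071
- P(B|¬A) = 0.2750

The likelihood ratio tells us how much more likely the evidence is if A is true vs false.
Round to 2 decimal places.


Likelihood Ratio (LR) = P(B|A) / P(B|¬A)

LR = 0.9071 / 0.2750
   = 3.30

The evidence is 3.30 times more likely if A is true than if A is false.
Because LR exceeds 1, B is evidence for A.


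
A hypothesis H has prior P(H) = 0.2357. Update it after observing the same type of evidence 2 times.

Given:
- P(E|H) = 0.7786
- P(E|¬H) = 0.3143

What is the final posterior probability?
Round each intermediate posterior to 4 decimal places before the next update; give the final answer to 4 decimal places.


Sequential Bayesian updating:

Initial prior: P(H) = 0.2357

Update 1:
  P(E) = 0.7786 × 0.2357 + 0.3143 × 0.7643 = 0.18351602 + 0.24021949 = 0.42373551
  P(H|E) = 0.18351602 / 0.42373551 = 0.4331

Update 2:
  P(E) = 0.7786 × 0.4331 + 0.3143 × 0.5669 = 0.33721166 + 0.17817667 = 0.51538833
  P(H|E) = 0.33721166 / 0.51538833 = 0.6543

Final posterior: 0.6543


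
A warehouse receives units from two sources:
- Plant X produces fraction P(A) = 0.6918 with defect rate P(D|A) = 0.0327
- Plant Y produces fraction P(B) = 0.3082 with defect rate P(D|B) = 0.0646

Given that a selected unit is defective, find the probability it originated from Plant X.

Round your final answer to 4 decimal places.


Let A = from Plant X, D = defective

Given:
- P(A) = 0.6918, P(B) = 0.3082
- P(D|A) = 0.0327, P(D|B) = 0.0646

Step 1: Find P(D)
P(D) = P(D|A)P(A) + P(D|B)P(B)
     = 0.0327 × 0.6918 + 0.0646 × 0.3082
     = 0.02262186 + 0.01990972
     = 0.04253158

Step 2: Apply Bayes' theorem
P(A|D) = P(D|A)P(A) / P(D)
       = 0.02262186 / 0.04253158
       = 0.5319


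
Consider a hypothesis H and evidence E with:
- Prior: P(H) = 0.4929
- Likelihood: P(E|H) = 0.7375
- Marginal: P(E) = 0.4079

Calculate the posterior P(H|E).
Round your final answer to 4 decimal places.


Using Bayes' theorem:

P(H|E) = P(E|H) × P(H) / P(E)
       = 0.7375 × 0.4929 / 0.4079
       = 0.36351375 / 0.4079
       = 0.8912

The evidence strengthens our belief in H.
Prior: 0.4929 → Posterior: 0.8912


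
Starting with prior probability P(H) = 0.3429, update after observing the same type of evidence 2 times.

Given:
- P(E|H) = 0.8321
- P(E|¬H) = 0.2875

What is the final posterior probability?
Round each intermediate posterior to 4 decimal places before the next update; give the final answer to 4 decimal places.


Sequential Bayesian updating:

Initial prior: P(H) = 0.3429

Update 1:
  P(E) = 0.8321 × 0.3429 + 0.2875 × 0.6571 = 0.28532709 + 0.18891625 = 0.47424334
  P(H|E) = 0.28532709 / 0.47424334 = 0.6016

Update 2:
  P(E) = 0.8321 × 0.6016 + 0.2875 × 0.3984 = 0.50059136 + 0.11454000 = 0.61513136
  P(H|E) = 0.50059136 / 0.61513136 = 0.8138

Final posterior: 0.8138


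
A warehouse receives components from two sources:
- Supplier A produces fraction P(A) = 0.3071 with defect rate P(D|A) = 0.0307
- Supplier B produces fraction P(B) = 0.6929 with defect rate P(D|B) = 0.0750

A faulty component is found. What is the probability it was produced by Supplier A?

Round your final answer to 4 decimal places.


Let A = from Supplier A, D = faulty

Given:
- P(A) = 0.3071, P(B) = 0.6929
- P(D|A) = 0.0307, P(D|B) = 0.0750

Step 1: Find P(D)
P(D) = P(D|A)P(A) + P(D|B)P(B)
     = 0.0307 × 0.3071 + 0.0750 × 0.6929
     = 0.00942797 + 0.05196750
     = 0.06139547

Step 2: Apply Bayes' theorem
P(A|D) = P(D|A)P(A) / P(D)
       = 0.00942797 / 0.06139547
       = 0.1536


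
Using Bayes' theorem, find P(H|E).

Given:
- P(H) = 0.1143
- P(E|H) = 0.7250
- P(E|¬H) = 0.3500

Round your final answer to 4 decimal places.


Bayes' theorem: P(H|E) = P(E|H) × P(H) / P(E)

Step 1: Calculate P(E) using law of total probability
P(E) = P(E|H)P(H) + P(E|¬H)P(¬H)
     = 0.7250 × 0.1143 + 0.3500 × 0.8857
     = 0.08286750 + 0.30999500
     = 0.39286250

Step 2: Apply Bayes' theorem
P(H|E) = P(E|H) × P(H) / P(E)
       = 0.08286750 / 0.39286250
       = 0.2109


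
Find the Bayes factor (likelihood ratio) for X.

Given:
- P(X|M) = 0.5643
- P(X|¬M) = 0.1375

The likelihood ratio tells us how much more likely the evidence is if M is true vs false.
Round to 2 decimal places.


Likelihood Ratio (LR) = P(X|M) / P(X|¬M)

LR = 0.5643 / 0.1375
   = 4.10

The evidence is 4.10 times more likely if M is true than if M is false.
Because LR exceeds 1, X is evidence for M.


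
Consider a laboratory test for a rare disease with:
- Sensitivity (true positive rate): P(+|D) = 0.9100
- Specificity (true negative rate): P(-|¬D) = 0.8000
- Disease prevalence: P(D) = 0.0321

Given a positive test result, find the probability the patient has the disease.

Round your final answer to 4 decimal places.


Let D = has disease, + = positive test

Given:
- P(D) = 0.0321 (prevalence)
- P(+|D) = 0.9100 (sensitivity)
- P(-|¬D) = 0.8000 (specificity)
- P(+|¬D) = 0.2000 (false positive rate = 1 - specificity)

Step 1: Find P(+)
P(+) = P(+|D)P(D) + P(+|¬D)P(¬D)
     = 0.9100 × 0.0321 + 0.2000 × 0.9679
     = 0.02921100 + 0.19358000
     = 0.22279100

Step 2: Apply Bayes' theorem for P(D|+)
P(D|+) = P(+|D)P(D) / P(+)
       = 0.02921100 / 0.22279100
       = 0.1311


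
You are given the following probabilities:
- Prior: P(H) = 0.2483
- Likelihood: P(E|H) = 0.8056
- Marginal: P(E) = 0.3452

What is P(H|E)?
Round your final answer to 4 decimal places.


Using Bayes' theorem:

P(H|E) = P(E|H) × P(H) / P(E)
       = 0.8056 × 0.2483 / 0.3452
       = 0.20003048 / 0.3452
       = 0.5795

The evidence strengthens our belief in H.
Prior: 0.2483 → Posterior: 0.5795


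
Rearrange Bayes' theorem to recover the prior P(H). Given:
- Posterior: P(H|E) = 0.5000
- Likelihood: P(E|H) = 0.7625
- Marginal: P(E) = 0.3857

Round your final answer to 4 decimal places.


From Bayes' theorem: P(H|E) = P(E|H) × P(H) / P(E)

Rearranging for P(H):
P(H) = P(H|E) × P(E) / P(E|H)
     = 0.5000 × 0.3857 / 0.7625
     = 0.19285000 / 0.7625
     = 0.2529


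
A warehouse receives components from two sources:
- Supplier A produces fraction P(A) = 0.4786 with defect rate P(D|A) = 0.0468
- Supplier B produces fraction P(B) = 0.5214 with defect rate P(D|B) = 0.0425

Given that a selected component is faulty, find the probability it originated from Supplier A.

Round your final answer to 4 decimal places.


Let A = from Supplier A, D = faulty

Given:
- P(A) = 0.4786, P(B) = 0.5214
- P(D|A) = 0.0468, P(D|B) = 0.0425

Step 1: Find P(D)
P(D) = P(D|A)P(A) + P(D|B)P(B)
     = 0.0468 × 0.4786 + 0.0425 × 0.5214
     = 0.02239848 + 0.02215950
     = 0.04455798

Step 2: Apply Bayes' theorem
P(A|D) = P(D|A)P(A) / P(D)
       = 0.02239848 / 0.04455798
       = 0.5027


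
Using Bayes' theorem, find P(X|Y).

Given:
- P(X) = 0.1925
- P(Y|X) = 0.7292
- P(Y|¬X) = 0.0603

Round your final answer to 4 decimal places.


Bayes' theorem: P(X|Y) = P(Y|X) × P(X) / P(Y)

Step 1: Calculate P(Y) using law of total probability
P(Y) = P(Y|X)P(X) + P(Y|¬X)P(¬X)
     = 0.7292 × 0.1925 + 0.0603 × 0.8075
     = 0.14037100 + 0.04869225
     = 0.18906325

Step 2: Apply Bayes' theorem
P(X|Y) = P(Y|X) × P(X) / P(Y)
       = 0.14037100 / 0.18906325
       = 0.7425


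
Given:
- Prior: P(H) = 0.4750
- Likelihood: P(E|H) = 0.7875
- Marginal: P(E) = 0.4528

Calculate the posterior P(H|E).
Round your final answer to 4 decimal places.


Using Bayes' theorem:

P(H|E) = P(E|H) × P(H) / P(E)
       = 0.7875 × 0.4750 / 0.4528
       = 0.37406250 / 0.4528
       = 0.8261

The evidence strengthens our belief in H.
Prior: 0.4750 → Posterior: 0.8261


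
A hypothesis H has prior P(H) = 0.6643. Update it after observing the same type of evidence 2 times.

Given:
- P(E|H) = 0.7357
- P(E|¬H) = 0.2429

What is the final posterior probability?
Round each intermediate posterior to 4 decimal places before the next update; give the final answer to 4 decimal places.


Sequential Bayesian updating:

Initial prior: P(H) = 0.6643

Update 1:
  P(E) = 0.7357 × 0.6643 + 0.2429 × 0.3357 = 0.48872551 + 0.08154153 = 0.57026704
  P(H|E) = 0.48872551 / 0.57026704 = 0.8570

Update 2:
  P(E) = 0.7357 × 0.8570 + 0.2429 × 0.1430 = 0.63049490 + 0.03473470 = 0.66522960
  P(H|E) = 0.63049490 / 0.66522960 = 0.9478

Final posterior: 0.9478


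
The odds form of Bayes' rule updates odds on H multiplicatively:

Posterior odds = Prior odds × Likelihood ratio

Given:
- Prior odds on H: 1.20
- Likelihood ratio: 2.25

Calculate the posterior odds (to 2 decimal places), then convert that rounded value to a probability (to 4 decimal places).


Step 1: Calculate posterior odds
Posterior odds = Prior odds × LR
               = 1.20 × 2.25
               = 2.70

Step 2: Convert to probability
P(H|E) = Posterior odds / (1 + Posterior odds)
       = 2.70 / (1 + 2.70)
       = 2.70 / 3.70
       = 0.7297

The evidence increased P(H) from 0.5455 to 0.7297.


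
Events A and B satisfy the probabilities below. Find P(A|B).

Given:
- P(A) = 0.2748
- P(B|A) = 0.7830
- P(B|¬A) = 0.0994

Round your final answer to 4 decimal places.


Bayes' theorem: P(A|B) = P(B|A) × P(A) / P(B)

Step 1: Calculate P(B) using law of total probability
P(B) = P(B|A)P(A) + P(B|¬A)P(¬A)
     = 0.7830 × 0.2748 + 0.0994 × 0.7252
     = 0.21516840 + 0.07208488
     = 0.28725328

Step 2: Apply Bayes' theorem
P(A|B) = P(B|A) × P(A) / P(B)
       = 0.21516840 / 0.28725328
       = 0.7491


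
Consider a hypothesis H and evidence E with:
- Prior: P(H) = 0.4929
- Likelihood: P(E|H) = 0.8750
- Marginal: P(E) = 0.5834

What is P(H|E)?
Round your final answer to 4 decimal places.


Using Bayes' theorem:

P(H|E) = P(E|H) × P(H) / P(E)
       = 0.8750 × 0.4929 / 0.5834
       = 0.43128750 / 0.5834
       = 0.7393

The evidence strengthens our belief in H.
Prior: 0.4929 → Posterior: 0.7393


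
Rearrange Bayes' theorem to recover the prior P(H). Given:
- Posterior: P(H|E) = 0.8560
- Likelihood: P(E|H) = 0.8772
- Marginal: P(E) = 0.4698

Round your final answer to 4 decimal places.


From Bayes' theorem: P(H|E) = P(E|H) × P(H) / P(E)

Rearranging for P(H):
P(H) = P(H|E) × P(E) / P(E|H)
     = 0.8560 × 0.4698 / 0.8772
     = 0.40214880 / 0.8772
     = 0.4584


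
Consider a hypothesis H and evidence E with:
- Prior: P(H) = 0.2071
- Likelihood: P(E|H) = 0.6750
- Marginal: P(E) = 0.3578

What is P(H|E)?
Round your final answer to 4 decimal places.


Using Bayes' theorem:

P(H|E) = P(E|H) × P(H) / P(E)
       = 0.6750 × 0.2071 / 0.3578
       = 0.13979250 / 0.3578
       = 0.3907

The evidence strengthens our belief in H.
Prior: 0.2071 → Posterior: 0.3907


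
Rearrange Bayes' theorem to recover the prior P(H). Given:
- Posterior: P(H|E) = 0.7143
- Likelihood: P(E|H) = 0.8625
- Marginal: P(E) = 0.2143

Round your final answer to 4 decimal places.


From Bayes' theorem: P(H|E) = P(E|H) × P(H) / P(E)

Rearranging for P(H):
P(H) = P(H|E) × P(E) / P(E|H)
     = 0.7143 × 0.2143 / 0.8625
     = 0.15307449 / 0.8625
     = 0.1775


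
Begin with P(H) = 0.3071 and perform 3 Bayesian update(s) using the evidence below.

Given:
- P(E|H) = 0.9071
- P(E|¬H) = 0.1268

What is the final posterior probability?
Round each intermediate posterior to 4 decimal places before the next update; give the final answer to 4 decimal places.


Sequential Bayesian updating:

Initial prior: P(H) = 0.3071

Update 1:
  P(E) = 0.9071 × 0.3071 + 0.1268 × 0.6929 = 0.27857041 + 0.08785972 = 0.36643013
  P(H|E) = 0.27857041 / 0.36643013 = 0.7602

Update 2:
  P(E) = 0.9071 × 0.7602 + 0.1268 × 0.2398 = 0.68957742 + 0.03040664 = 0.71998406
  P(H|E) = 0.68957742 / 0.71998406 = 0.9578

Update 3:
  P(E) = 0.9071 × 0.9578 + 0.1268 × 0.0422 = 0.86882038 + 0.00535096 = 0.87417134
  P(H|E) = 0.86882038 / 0.87417134 = 0.9939

Final posterior: 0.9939


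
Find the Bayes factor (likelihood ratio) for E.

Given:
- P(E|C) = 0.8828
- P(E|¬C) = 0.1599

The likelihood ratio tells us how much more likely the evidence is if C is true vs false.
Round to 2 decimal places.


Likelihood Ratio (LR) = P(E|C) / P(E|¬C)

LR = 0.8828 / 0.1599
   = 5.52

The evidence is 5.52 times more likely if C is true than if C is false.
Since LR > 1, the evidence supports C over ¬C.


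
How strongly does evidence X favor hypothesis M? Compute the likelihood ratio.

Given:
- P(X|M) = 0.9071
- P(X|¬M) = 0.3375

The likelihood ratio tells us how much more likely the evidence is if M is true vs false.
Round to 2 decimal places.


Likelihood Ratio (LR) = P(X|M) / P(X|¬M)

LR = 0.9071 / 0.3375
   = 2.69

The evidence is 2.69 times more likely if M is true than if M is false.
Since LR > 1, the evidence supports M over ¬M.


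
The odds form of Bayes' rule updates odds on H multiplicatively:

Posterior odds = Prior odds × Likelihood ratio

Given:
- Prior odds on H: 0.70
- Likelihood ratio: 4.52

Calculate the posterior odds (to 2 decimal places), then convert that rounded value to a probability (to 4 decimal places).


Step 1: Calculate posterior odds
Posterior odds = Prior odds × LR
               = 0.70 × 4.52
               = 3.16

Step 2: Convert to probability
P(H|E) = Posterior odds / (1 + Posterior odds)
       = 3.16 / (1 + 3.16)
       = 3.16 / 4.16
       = 0.7596

The evidence increased P(H) from 0.4118 to 0.7596.


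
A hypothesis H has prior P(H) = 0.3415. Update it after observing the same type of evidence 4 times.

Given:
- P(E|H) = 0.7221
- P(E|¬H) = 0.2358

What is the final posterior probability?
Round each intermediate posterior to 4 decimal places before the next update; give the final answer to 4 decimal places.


Sequential Bayesian updating:

Initial prior: P(H) = 0.3415

Update 1:
  P(E) = 0.7221 × 0.3415 + 0.2358 × 0.6585 = 0.24659715 + 0.15527430 = 0.40187145
  P(H|E) = 0.24659715 / 0.40187145 = 0.6136

Update 2:
  P(E) = 0.7221 × 0.6136 + 0.2358 × 0.3864 = 0.44308056 + 0.09111312 = 0.53419368
  P(H|E) = 0.44308056 / 0.53419368 = 0.8294

Update 3:
  P(E) = 0.7221 × 0.8294 + 0.2358 × 0.1706 = 0.59890974 + 0.04022748 = 0.63913722
  P(H|E) = 0.59890974 / 0.63913722 = 0.9371

Update 4:
  P(E) = 0.7221 × 0.9371 + 0.2358 × 0.0629 = 0.67667991 + 0.01483182 = 0.69151173
  P(H|E) = 0.67667991 / 0.69151173 = 0.9786

Final posterior: 0.9786


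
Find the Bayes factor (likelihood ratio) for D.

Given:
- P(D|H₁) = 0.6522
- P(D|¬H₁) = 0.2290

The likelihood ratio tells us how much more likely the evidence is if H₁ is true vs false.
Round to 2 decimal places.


Likelihood Ratio (LR) = P(D|H₁) / P(D|¬H₁)

LR = 0.6522 / 0.2290
   = 2.85

The evidence is 2.85 times more likely if H₁ is true than if H₁ is false.
Since LR > 1, the evidence supports H₁ over ¬H₁.


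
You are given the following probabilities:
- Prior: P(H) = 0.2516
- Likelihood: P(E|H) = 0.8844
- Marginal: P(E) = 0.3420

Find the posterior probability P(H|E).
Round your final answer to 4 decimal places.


Using Bayes' theorem:

P(H|E) = P(E|H) × P(H) / P(E)
       = 0.8844 × 0.2516 / 0.3420
       = 0.22251504 / 0.3420
       = 0.6506

The evidence strengthens our belief in H.
Prior: 0.2516 → Posterior: 0.6506


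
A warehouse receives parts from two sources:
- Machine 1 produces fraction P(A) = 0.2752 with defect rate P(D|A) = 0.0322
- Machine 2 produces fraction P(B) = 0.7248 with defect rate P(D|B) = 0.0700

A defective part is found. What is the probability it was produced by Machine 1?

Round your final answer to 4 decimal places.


Let A = from Machine 1, D = defective

Given:
- P(A) = 0.2752, P(B) = 0.7248
- P(D|A) = 0.0322, P(D|B) = 0.0700

Step 1: Find P(D)
P(D) = P(D|A)P(A) + P(D|B)P(B)
     = 0.0322 × 0.2752 + 0.0700 × 0.7248
     = 0.00886144 + 0.05073600
     = 0.05959744

Step 2: Apply Bayes' theorem
P(A|D) = P(D|A)P(A) / P(D)
       = 0.00886144 / 0.05959744
       = 0.1487


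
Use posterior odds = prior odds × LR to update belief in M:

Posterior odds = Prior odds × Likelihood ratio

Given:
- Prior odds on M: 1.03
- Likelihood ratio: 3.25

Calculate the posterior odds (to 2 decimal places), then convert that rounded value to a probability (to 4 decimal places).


Step 1: Calculate posterior odds
Posterior odds = Prior odds × LR
               = 1.03 × 3.25
               = 3.35

Step 2: Convert to probability
P(M|E) = Posterior odds / (1 + Posterior odds)
       = 3.35 / (1 + 3.35)
       = 3.35 / 4.35
       = 0.7701

The evidence increased P(M) from 0.5074 to 0.7701.


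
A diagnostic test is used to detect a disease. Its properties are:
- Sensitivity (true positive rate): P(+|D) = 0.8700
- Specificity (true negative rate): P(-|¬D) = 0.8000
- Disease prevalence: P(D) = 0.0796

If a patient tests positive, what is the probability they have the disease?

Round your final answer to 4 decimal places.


Let D = has disease, + = positive test

Given:
- P(D) = 0.0796 (prevalence)
- P(+|D) = 0.8700 (sensitivity)
- P(-|¬D) = 0.8000 (specificity)
- P(+|¬D) = 0.2000 (false positive rate = 1 - specificity)

Step 1: Find P(+)
P(+) = P(+|D)P(D) + P(+|¬D)P(¬D)
     = 0.8700 × 0.0796 + 0.2000 × 0.9204
     = 0.06925200 + 0.18408000
     = 0.25333200

Step 2: Apply Bayes' theorem for P(D|+)
P(D|+) = P(+|D)P(D) / P(+)
       = 0.06925200 / 0.25333200
       = 0.2734


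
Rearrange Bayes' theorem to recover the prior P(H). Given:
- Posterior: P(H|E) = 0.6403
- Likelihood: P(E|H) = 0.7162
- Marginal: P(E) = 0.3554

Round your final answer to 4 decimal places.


From Bayes' theorem: P(H|E) = P(E|H) × P(H) / P(E)

Rearranging for P(H):
P(H) = P(H|E) × P(E) / P(E|H)
     = 0.6403 × 0.3554 / 0.7162
     = 0.22756262 / 0.7162
     = 0.3177


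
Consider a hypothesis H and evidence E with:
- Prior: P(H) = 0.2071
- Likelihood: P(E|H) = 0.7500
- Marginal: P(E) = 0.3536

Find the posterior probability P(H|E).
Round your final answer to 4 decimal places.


Using Bayes' theorem:

P(H|E) = P(E|H) × P(H) / P(E)
       = 0.7500 × 0.2071 / 0.3536
       = 0.15532500 / 0.3536
       = 0.4393

The evidence strengthens our belief in H.
Prior: 0.2071 → Posterior: 0.4393


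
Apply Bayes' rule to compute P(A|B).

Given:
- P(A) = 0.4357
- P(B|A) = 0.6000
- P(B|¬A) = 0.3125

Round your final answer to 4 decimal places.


Bayes' theorem: P(A|B) = P(B|A) × P(A) / P(B)

Step 1: Calculate P(B) using law of total probability
P(B) = P(B|A)P(A) + P(B|¬A)P(¬A)
     = 0.6000 × 0.4357 + 0.3125 × 0.5643
     = 0.26142000 + 0.17634375
     = 0.43776375

Step 2: Apply Bayes' theorem
P(A|B) = P(B|A) × P(A) / P(B)
       = 0.26142000 / 0.43776375
       = 0.5972


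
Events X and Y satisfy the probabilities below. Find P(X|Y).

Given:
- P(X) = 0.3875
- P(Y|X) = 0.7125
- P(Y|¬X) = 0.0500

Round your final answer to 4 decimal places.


Bayes' theorem: P(X|Y) = P(Y|X) × P(X) / P(Y)

Step 1: Calculate P(Y) using law of total probability
P(Y) = P(Y|X)P(X) + P(Y|¬X)P(¬X)
     = 0.7125 × 0.3875 + 0.0500 × 0.6125
     = 0.27609375 + 0.03062500
     = 0.30671875

Step 2: Apply Bayes' theorem
P(X|Y) = P(Y|X) × P(X) / P(Y)
       = 0.27609375 / 0.30671875
       = 0.9002


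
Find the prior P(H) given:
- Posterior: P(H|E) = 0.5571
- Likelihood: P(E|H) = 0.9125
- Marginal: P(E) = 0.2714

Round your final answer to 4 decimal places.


From Bayes' theorem: P(H|E) = P(E|H) × P(H) / P(E)

Rearranging for P(H):
P(H) = P(H|E) × P(E) / P(E|H)
     = 0.5571 × 0.2714 / 0.9125
     = 0.15119694 / 0.9125
     = 0.1657


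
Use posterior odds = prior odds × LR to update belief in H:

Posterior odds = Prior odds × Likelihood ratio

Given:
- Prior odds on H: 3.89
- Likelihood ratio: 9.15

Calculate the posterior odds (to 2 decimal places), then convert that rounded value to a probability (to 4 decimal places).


Step 1: Calculate posterior odds
Posterior odds = Prior odds × LR
               = 3.89 × 9.15
               = 35.59

Step 2: Convert to probability
P(H|E) = Posterior odds / (1 + Posterior odds)
       = 35.59 / (1 + 35.59)
       = 35.59 / 36.59
       = 0.9727

The evidence increased P(H) from 0.7955 to 0.9727.


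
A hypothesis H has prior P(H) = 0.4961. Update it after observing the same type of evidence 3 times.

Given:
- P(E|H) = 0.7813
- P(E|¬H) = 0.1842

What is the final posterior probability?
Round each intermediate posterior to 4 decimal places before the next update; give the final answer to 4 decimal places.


Sequential Bayesian updating:

Initial prior: P(H) = 0.4961

Update 1:
  P(E) = 0.7813 × 0.4961 + 0.1842 × 0.5039 = 0.38760293 + 0.09281838 = 0.48042131
  P(H|E) = 0.38760293 / 0.48042131 = 0.8068

Update 2:
  P(E) = 0.7813 × 0.8068 + 0.1842 × 0.1932 = 0.63035284 + 0.03558744 = 0.66594028
  P(H|E) = 0.63035284 / 0.66594028 = 0.9466

Update 3:
  P(E) = 0.7813 × 0.9466 + 0.1842 × 0.0534 = 0.73957858 + 0.00983628 = 0.74941486
  P(H|E) = 0.73957858 / 0.74941486 = 0.9869

Final posterior: 0.9869


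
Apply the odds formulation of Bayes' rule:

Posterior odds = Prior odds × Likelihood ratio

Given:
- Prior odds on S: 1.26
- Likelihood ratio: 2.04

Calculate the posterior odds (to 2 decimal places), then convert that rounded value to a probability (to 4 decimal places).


Step 1: Calculate posterior odds
Posterior odds = Prior odds × LR
               = 1.26 × 2.04
               = 2.57

Step 2: Convert to probability
P(S|E) = Posterior odds / (1 + Posterior odds)
       = 2.57 / (1 + 2.57)
       = 2.57 / 3.57
       = 0.7199

The evidence increased P(S) from 0.5575 to 0.7199.


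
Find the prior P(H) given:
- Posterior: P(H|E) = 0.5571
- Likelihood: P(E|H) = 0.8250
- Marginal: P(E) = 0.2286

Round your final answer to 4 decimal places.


From Bayes' theorem: P(H|E) = P(E|H) × P(H) / P(E)

Rearranging for P(H):
P(H) = P(H|E) × P(E) / P(E|H)
     = 0.5571 × 0.2286 / 0.8250
     = 0.12735306 / 0.8250
     = 0.1544


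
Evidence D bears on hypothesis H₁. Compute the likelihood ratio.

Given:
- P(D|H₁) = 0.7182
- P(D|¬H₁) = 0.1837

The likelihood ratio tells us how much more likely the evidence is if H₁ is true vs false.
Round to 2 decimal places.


Likelihood Ratio (LR) = P(D|H₁) / P(D|¬H₁)

LR = 0.7182 / 0.1837
   = 3.91

The evidence is 3.91 times more likely if H₁ is true than if H₁ is false.
Because LR exceeds 1, D is evidence for H₁.


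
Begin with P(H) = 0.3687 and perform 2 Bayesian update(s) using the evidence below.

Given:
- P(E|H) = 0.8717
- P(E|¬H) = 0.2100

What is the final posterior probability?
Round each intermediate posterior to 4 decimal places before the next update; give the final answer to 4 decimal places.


Sequential Bayesian updating:

Initial prior: P(H) = 0.3687

Update 1:
  P(E) = 0.8717 × 0.3687 + 0.2100 × 0.6313 = 0.32139579 + 0.13257300 = 0.45396879
  P(H|E) = 0.32139579 / 0.45396879 = 0.7080

Update 2:
  P(E) = 0.8717 × 0.7080 + 0.2100 × 0.2920 = 0.61716360 + 0.06132000 = 0.67848360
  P(H|E) = 0.61716360 / 0.67848360 = 0.9096

Final posterior: 0.9096


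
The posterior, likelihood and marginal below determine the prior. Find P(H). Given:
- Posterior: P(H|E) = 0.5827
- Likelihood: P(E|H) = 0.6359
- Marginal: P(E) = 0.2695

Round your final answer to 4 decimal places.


From Bayes' theorem: P(H|E) = P(E|H) × P(H) / P(E)

Rearranging for P(H):
P(H) = P(H|E) × P(E) / P(E|H)
     = 0.5827 × 0.2695 / 0.6359
     = 0.15703765 / 0.6359
     = 0.2470


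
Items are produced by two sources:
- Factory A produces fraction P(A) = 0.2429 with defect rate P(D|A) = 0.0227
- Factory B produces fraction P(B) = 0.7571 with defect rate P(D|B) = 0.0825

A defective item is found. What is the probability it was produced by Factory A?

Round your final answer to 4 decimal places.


Let A = from Factory A, D = defective

Given:
- P(A) = 0.2429, P(B) = 0.7571
- P(D|A) = 0.0227, P(D|B) = 0.0825

Step 1: Find P(D)
P(D) = P(D|A)P(A) + P(D|B)P(B)
     = 0.0227 × 0.2429 + 0.0825 × 0.7571
     = 0.00551383 + 0.06246075
     = 0.06797458

Step 2: Apply Bayes' theorem
P(A|D) = P(D|A)P(A) / P(D)
       = 0.00551383 / 0.06797458
       = 0.0811


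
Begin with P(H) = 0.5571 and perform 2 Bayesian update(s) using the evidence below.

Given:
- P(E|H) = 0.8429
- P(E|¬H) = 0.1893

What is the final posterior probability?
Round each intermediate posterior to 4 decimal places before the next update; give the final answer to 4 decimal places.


Sequential Bayesian updating:

Initial prior: P(H) = 0.5571

Update 1:
  P(E) = 0.8429 × 0.5571 + 0.1893 × 0.4429 = 0.46957959 + 0.08384097 = 0.55342056
  P(H|E) = 0.46957959 / 0.55342056 = 0.8485

Update 2:
  P(E) = 0.8429 × 0.8485 + 0.1893 × 0.1515 = 0.71520065 + 0.02867895 = 0.74387960
  P(H|E) = 0.71520065 / 0.74387960 = 0.9614

Final posterior: 0.9614


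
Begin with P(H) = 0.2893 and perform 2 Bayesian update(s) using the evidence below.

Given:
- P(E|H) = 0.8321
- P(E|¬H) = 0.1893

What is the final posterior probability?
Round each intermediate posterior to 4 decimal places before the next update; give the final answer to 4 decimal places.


Sequential Bayesian updating:

Initial prior: P(H) = 0.2893

Update 1:
  P(E) = 0.8321 × 0.2893 + 0.1893 × 0.7107 = 0.24072653 + 0.13453551 = 0.37526204
  P(H|E) = 0.24072653 / 0.37526204 = 0.6415

Update 2:
  P(E) = 0.8321 × 0.6415 + 0.1893 × 0.3585 = 0.53379215 + 0.06786405 = 0.60165620
  P(H|E) = 0.53379215 / 0.60165620 = 0.8872

Final posterior: 0.8872


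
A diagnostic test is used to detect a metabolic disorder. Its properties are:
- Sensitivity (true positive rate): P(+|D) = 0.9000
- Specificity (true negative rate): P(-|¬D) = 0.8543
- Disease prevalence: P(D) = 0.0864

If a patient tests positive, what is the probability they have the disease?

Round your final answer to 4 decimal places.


Let D = has disease, + = positive test

Given:
- P(D) = 0.0864 (prevalence)
- P(+|D) = 0.9000 (sensitivity)
- P(-|¬D) = 0.8543 (specificity)
- P(+|¬D) = 0.1457 (false positive rate = 1 - specificity)

Step 1: Find P(+)
P(+) = P(+|D)P(D) + P(+|¬D)P(¬D)
     = 0.9000 × 0.0864 + 0.1457 × 0.9136
     = 0.07776000 + 0.13311152
     = 0.21087152

Step 2: Apply Bayes' theorem for P(D|+)
P(D|+) = P(+|D)P(D) / P(+)
       = 0.07776000 / 0.21087152
       = 0.3688
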